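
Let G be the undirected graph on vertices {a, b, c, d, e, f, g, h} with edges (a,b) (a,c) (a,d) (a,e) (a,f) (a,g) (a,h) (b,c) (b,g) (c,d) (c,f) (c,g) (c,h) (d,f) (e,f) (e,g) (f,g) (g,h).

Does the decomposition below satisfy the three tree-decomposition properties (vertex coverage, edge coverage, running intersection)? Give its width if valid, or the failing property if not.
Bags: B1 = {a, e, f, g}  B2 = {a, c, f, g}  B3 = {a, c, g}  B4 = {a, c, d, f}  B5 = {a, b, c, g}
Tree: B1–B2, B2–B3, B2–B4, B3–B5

No — vertex h appears in no bag.

A tree decomposition must satisfy three properties: every vertex lies in some bag; for every edge, both endpoints lie together in some bag; and for every vertex, the bags containing it form a connected subtree. Here vertex h appears in no bag, so the decomposition is invalid.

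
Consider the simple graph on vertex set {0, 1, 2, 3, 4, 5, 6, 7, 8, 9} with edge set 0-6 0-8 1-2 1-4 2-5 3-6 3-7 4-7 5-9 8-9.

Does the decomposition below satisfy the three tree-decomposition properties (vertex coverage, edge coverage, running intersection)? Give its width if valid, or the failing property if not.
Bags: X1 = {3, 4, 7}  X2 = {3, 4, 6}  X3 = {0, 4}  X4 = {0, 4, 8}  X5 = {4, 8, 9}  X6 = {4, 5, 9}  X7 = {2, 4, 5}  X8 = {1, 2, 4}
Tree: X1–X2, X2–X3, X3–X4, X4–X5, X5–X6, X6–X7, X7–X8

No — edge (6,0) lies in no bag.

A tree decomposition must satisfy three properties: every vertex lies in some bag; for every edge, both endpoints lie together in some bag; and for every vertex, the bags containing it form a connected subtree. Here edge (6,0) lies in no bag, so the decomposition is invalid.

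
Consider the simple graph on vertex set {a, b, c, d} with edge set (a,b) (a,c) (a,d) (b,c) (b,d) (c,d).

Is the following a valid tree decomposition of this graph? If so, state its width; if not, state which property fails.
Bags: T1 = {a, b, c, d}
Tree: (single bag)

Yes; width 3.

Every vertex of G appears in some bag (union = {a, b, c, d}); every edge is covered by a bag; and for each vertex v the set of bags containing v is connected in the bag tree. The decomposition is therefore valid. The largest bag has 4 vertices, so the width is 3.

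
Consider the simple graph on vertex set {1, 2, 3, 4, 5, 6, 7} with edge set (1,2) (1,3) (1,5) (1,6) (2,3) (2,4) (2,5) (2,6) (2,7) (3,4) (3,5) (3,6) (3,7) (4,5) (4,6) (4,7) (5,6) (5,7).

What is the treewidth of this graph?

4

A width-4 tree decomposition is:
Bags: B1 = {2, 3, 4, 5, 7}  B2 = {2, 3, 4, 5, 6}  B3 = {1, 2, 3, 5, 6}
Tree: B1–B2, B2–B3
Every bag has size at most 5, so the width is 5 − 1 = 4 and tw(G) ≤ 4. On the other hand G contains the 5-clique {1, 2, 3, 5, 6}. A clique must lie in a single bag of any decomposition, so no decomposition can have width below 4. Combining the bounds, tw(G) = 4.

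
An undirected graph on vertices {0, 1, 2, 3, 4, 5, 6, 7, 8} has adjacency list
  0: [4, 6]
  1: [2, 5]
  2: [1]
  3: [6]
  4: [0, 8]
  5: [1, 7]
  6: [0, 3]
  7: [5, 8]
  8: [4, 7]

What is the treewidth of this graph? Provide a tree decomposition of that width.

Treewidth 1.
Bags: B1 = {3, 6}  B2 = {0, 6}  B3 = {0, 4}  B4 = {4, 8}  B5 = {7, 8}  B6 = {5, 7}  B7 = {1, 5}  B8 = {1, 2}
Tree: B1–B2, B2–B3, B3–B4, B4–B5, B5–B6, B6–B7, B7–B8

The largest bag has 2 vertices, giving width 1; this decomposition certifies tw(G) ≤ 1. Any graph with an edge has treewidth ≥ 1, and G has the edge 3–6. Hence tw(G) = 1 exactly.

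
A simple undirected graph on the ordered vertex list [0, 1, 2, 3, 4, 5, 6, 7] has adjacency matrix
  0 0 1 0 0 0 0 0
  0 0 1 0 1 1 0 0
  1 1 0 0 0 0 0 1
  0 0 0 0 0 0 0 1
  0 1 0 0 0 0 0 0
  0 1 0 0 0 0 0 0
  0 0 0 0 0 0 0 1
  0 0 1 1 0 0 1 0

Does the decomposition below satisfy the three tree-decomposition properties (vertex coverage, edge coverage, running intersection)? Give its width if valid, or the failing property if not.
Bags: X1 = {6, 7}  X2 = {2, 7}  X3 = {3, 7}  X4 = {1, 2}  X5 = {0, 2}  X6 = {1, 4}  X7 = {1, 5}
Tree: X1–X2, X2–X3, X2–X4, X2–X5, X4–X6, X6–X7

Yes; width 1.

Checking the three conditions: (i) the bags cover all of {0, 1, 2, 3, 4, 5, 6, 7}; (ii) for each edge, some bag contains both endpoints; (iii) the bags containing any fixed vertex form a subtree. All hold, so the decomposition is valid with width 2 − 1 = 1.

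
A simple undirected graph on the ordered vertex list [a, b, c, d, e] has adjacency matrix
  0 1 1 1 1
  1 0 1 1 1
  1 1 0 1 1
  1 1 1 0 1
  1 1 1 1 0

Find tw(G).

4

A width-4 tree decomposition is:
Bags: B1 = {a, b, c, d, e}
Tree: (single bag)
A single bag containing all 5 vertices is trivially a valid decomposition of width 4. Conversely, {a, b, c, d, e} is a clique of size 5, and the vertices of any clique must share a bag in every tree decomposition; so some bag has ≥ 5 vertices and tw(G) ≥ 4. The upper and lower bounds meet at 4, so that is the treewidth.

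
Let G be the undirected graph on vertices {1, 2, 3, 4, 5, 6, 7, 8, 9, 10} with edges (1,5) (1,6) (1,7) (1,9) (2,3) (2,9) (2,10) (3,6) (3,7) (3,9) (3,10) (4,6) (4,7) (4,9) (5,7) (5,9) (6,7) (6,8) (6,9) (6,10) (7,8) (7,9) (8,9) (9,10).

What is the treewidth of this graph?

A width-3 tree decomposition is:
Bags: B1 = {6, 7, 8, 9}  B2 = {1, 6, 7, 9}  B3 = {1, 5, 7, 9}  B4 = {3, 6, 7, 9}  B5 = {3, 6, 9, 10}  B6 = {2, 3, 9, 10}  B7 = {4, 6, 7, 9}
Tree: B1–B2, B2–B3, B2–B4, B4–B5, B5–B6, B4–B7
Each bag holds 4 vertices, so the decomposition has width 3, which upper-bounds the treewidth. Conversely, {2, 3, 9, 10} is a clique of size 4, and the vertices of any clique must share a bag in every tree decomposition; so some bag has ≥ 4 vertices and tw(G) ≥ 3. The upper and lower bounds meet at 3, so that is the treewidth.

3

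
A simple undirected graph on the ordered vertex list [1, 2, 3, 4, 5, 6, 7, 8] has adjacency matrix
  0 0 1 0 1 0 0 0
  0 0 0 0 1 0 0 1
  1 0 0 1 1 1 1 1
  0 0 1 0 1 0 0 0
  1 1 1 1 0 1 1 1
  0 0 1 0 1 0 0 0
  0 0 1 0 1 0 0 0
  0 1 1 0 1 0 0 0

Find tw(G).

A width-2 tree decomposition is:
Bags: B1 = {3, 5, 8}  B2 = {1, 3, 5}  B3 = {2, 5, 8}  B4 = {3, 5, 7}  B5 = {3, 5, 6}  B6 = {3, 4, 5}
Tree: B1–B2, B1–B3, B2–B4, B2–B5, B2–B6
Each bag holds 3 vertices, so the decomposition has width 2, which upper-bounds the treewidth. Conversely, {2, 5, 8} is a clique of size 3, and the vertices of any clique must share a bag in every tree decomposition; so some bag has ≥ 3 vertices and tw(G) ≥ 2. Combining the bounds, tw(G) = 2.

2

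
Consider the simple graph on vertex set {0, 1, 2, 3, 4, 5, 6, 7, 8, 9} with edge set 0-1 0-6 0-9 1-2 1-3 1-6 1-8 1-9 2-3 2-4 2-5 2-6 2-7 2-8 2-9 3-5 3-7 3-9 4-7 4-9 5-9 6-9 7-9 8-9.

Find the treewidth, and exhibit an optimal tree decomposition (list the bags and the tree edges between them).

Each bag holds 4 vertices, so the decomposition has width 3, which upper-bounds the treewidth. Conversely, {0, 1, 6, 9} is a clique of size 4, and the vertices of any clique must share a bag in every tree decomposition; so some bag has ≥ 4 vertices and tw(G) ≥ 3. The upper and lower bounds meet at 3, so that is the treewidth.

Treewidth 3.
One such decomposition:
Bags: B1 = {1, 2, 3, 9}  B2 = {2, 3, 7, 9}  B3 = {1, 2, 8, 9}  B4 = {1, 2, 6, 9}  B5 = {2, 4, 7, 9}  B6 = {0, 1, 6, 9}  B7 = {2, 3, 5, 9}
Tree: B1–B2, B1–B3, B3–B4, B2–B5, B4–B6, B1–B7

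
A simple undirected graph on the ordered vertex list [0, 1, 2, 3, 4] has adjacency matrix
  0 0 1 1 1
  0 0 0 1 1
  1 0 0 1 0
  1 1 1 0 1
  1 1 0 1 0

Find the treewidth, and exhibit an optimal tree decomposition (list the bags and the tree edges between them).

Each bag holds 3 vertices, so the decomposition has width 2, which upper-bounds the treewidth. Conversely, {0, 2, 3} is a clique of size 3, and the vertices of any clique must share a bag in every tree decomposition; so some bag has ≥ 3 vertices and tw(G) ≥ 2. The upper and lower bounds meet at 2, so that is the treewidth.

Treewidth 2.
One such decomposition:
Bags: B1 = {1, 3, 4}  B2 = {0, 3, 4}  B3 = {0, 2, 3}
Tree: B1–B2, B2–B3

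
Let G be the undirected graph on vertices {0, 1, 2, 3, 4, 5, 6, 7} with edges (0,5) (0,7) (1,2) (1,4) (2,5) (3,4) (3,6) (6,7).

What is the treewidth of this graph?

A width-2 tree decomposition is:
Bags: B1 = {0, 6, 7}  B2 = {0, 3, 6}  B3 = {0, 3, 4}  B4 = {0, 1, 4}  B5 = {0, 1, 2}  B6 = {0, 2, 5}
Tree: B1–B2, B2–B3, B3–B4, B4–B5, B5–B6
Every bag has size at most 3, so the width is 3 − 1 = 2 and tw(G) ≤ 2. For the lower bound, G contains the cycle 0–7–6–3–4–1–2–5–0, so G is not a forest; only forests have treewidth ≤ 1, hence tw(G) ≥ 2. Hence tw(G) = 2 exactly.

2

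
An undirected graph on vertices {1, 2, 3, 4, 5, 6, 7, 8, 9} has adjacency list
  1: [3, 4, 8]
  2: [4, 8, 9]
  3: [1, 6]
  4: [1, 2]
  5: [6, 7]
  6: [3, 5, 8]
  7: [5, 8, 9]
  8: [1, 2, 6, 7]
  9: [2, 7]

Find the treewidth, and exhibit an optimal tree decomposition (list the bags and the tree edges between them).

Treewidth 3.
One such decomposition:
Bags: B1 = {3, 5, 6, 7}  B2 = {3, 6, 7, 8}  B3 = {1, 3, 7, 8}  B4 = {1, 7, 8, 9}  B5 = {1, 2, 8, 9}  B6 = {1, 2, 4, 9}
Tree: B1–B2, B2–B3, B3–B4, B4–B5, B5–B6

Each bag holds 4 vertices, so the decomposition has width 3, which upper-bounds the treewidth. For the lower bound: the 4 vertex sets {3,5,6}, {7}, {8}, {1,2,4,9} are disjoint, each induces a connected subgraph, and every pair is joined by at least one edge of G. Contracting each set to a single vertex therefore yields K_{4} as a minor, and since treewidth is minor-monotone, tw(G) ≥ tw(K_{4}) = 3. Combining the bounds, tw(G) = 3.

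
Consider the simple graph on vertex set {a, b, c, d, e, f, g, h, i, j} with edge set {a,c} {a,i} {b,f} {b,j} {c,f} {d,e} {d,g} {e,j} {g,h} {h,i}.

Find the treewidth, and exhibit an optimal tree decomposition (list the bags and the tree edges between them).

Each bag holds 3 vertices, so the decomposition has width 2, which upper-bounds the treewidth. The edges f–b–j–e–d–g–h–i–a–c–f form a cycle, so G is not a tree and its treewidth is at least 2. Hence tw(G) = 2 exactly.

Treewidth 2.
One such decomposition:
Bags: B1 = {b, f, j}  B2 = {e, f, j}  B3 = {d, e, f}  B4 = {d, f, g}  B5 = {f, g, h}  B6 = {f, h, i}  B7 = {a, f, i}  B8 = {a, c, f}
Tree: B1–B2, B2–B3, B3–B4, B4–B5, B5–B6, B6–B7, B7–B8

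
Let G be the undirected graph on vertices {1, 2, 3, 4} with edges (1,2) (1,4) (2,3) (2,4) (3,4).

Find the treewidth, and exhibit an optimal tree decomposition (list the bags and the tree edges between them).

Every bag has size at most 3, so the width is 3 − 1 = 2 and tw(G) ≤ 2. On the other hand G contains the 3-clique {1, 2, 4}. A clique must lie in a single bag of any decomposition, so no decomposition can have width below 2. Therefore the treewidth is 2.

Treewidth 2.
One such decomposition:
Bags: B1 = {1, 2, 4}  B2 = {2, 3, 4}
Tree: B1–B2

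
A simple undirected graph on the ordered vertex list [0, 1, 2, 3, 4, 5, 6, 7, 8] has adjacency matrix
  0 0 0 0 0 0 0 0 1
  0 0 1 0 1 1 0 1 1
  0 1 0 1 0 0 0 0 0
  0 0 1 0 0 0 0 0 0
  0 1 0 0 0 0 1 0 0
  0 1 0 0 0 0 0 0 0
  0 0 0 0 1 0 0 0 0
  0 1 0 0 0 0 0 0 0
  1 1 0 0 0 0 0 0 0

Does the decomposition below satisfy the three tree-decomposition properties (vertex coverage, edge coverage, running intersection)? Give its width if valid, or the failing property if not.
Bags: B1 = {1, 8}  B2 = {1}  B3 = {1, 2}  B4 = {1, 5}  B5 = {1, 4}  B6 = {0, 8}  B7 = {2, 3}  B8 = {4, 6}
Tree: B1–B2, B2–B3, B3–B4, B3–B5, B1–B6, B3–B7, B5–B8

A tree decomposition must satisfy three properties: every vertex lies in some bag; for every edge, both endpoints lie together in some bag; and for every vertex, the bags containing it form a connected subtree. Here vertex 7 appears in no bag, so the decomposition is invalid.

No — vertex 7 appears in no bag.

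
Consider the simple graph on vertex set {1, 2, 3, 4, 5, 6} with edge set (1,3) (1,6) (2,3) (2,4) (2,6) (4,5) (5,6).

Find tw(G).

A width-2 tree decomposition is:
Bags: B1 = {2, 4, 5}  B2 = {2, 5, 6}  B3 = {2, 3, 6}  B4 = {1, 3, 6}
Tree: B1–B2, B2–B3, B3–B4
Every bag has size at most 3, so the width is 3 − 1 = 2 and tw(G) ≤ 2. Since 4–5–6–2–4 is a cycle in G, G is not acyclic. Forests are exactly the graphs of treewidth ≤ 1, so tw(G) ≥ 2. Hence tw(G) = 2 exactly.

2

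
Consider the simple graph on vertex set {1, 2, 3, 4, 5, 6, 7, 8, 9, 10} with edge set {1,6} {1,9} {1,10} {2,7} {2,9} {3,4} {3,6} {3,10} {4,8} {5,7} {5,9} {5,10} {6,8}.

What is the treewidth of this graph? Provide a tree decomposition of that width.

Each bag holds 3 vertices, so the decomposition has width 2, which upper-bounds the treewidth. The edges 8–4–3–6–8 form a cycle, so G is not a tree and its treewidth is at least 2. Combining the bounds, tw(G) = 2.

Treewidth 2.
Bags: B1 = {4, 6, 8}  B2 = {3, 4, 6}  B3 = {1, 3, 6}  B4 = {1, 3, 10}  B5 = {1, 9, 10}  B6 = {5, 9, 10}  B7 = {2, 5, 9}  B8 = {2, 5, 7}
Tree: B1–B2, B2–B3, B3–B4, B4–B5, B5–B6, B6–B7, B7–B8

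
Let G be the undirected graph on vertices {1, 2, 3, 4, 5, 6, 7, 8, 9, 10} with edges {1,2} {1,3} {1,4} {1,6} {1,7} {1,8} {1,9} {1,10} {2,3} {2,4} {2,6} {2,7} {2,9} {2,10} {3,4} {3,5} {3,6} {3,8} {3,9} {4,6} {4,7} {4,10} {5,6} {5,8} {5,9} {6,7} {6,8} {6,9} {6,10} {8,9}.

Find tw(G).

A width-4 tree decomposition is:
Bags: B1 = {1, 2, 4, 6, 10}  B2 = {1, 2, 3, 4, 6}  B3 = {1, 2, 3, 6, 9}  B4 = {1, 3, 6, 8, 9}  B5 = {3, 5, 6, 8, 9}  B6 = {1, 2, 4, 6, 7}
Tree: B1–B2, B2–B3, B3–B4, B4–B5, B2–B6
The largest bag has 5 vertices, giving width 4; this decomposition certifies tw(G) ≤ 4. On the other hand G contains the 5-clique {1, 3, 6, 8, 9}. A clique must lie in a single bag of any decomposition, so no decomposition can have width below 4. Combining the bounds, tw(G) = 4.

4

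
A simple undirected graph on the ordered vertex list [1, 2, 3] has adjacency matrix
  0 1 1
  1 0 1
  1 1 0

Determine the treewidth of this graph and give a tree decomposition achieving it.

Treewidth 2.
One such decomposition:
Bags: B1 = {1, 2, 3}
Tree: (single bag)

A single bag containing all 3 vertices is trivially a valid decomposition of width 2. For the lower bound, the 3 vertices {1, 2, 3} are pairwise adjacent, and any tree decomposition puts a clique entirely inside one bag — forcing width ≥ 2. The upper and lower bounds meet at 2, so that is the treewidth.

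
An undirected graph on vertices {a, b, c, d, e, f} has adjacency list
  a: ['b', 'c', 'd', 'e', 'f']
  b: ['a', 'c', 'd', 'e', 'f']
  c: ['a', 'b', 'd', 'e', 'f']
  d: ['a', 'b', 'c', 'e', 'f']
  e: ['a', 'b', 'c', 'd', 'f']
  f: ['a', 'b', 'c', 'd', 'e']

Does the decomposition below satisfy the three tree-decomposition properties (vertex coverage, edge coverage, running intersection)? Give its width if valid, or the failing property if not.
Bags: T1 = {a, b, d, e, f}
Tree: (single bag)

A tree decomposition must satisfy three properties: every vertex lies in some bag; for every edge, both endpoints lie together in some bag; and for every vertex, the bags containing it form a connected subtree. Here vertex c appears in no bag, so the decomposition is invalid.

No — vertex c appears in no bag.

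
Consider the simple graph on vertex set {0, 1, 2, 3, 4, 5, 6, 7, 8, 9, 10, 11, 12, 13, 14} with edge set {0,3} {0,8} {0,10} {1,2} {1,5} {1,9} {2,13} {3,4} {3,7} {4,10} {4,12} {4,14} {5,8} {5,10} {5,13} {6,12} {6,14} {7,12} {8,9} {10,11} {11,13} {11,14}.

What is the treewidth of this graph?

A width-3 tree decomposition is:
Bags: B1 = {1, 2, 9, 13}  B2 = {1, 5, 9, 13}  B3 = {5, 8, 9, 13}  B4 = {5, 8, 11, 13}  B5 = {5, 8, 10, 11}  B6 = {0, 8, 10, 11}  B7 = {0, 10, 11, 14}  B8 = {0, 4, 10, 14}  B9 = {0, 3, 4, 14}  B10 = {3, 4, 6, 14}  B11 = {3, 4, 6, 12}  B12 = {3, 6, 7, 12}
Tree: B1–B2, B2–B3, B3–B4, B4–B5, B5–B6, B6–B7, B7–B8, B8–B9, B9–B10, B10–B11, B11–B12
The largest bag has 4 vertices, giving width 3; this decomposition certifies tw(G) ≤ 3. For the lower bound: the 4 vertex sets {1,2,9}, {13}, {5}, {0,8,10,11} are disjoint, each induces a connected subgraph, and every pair is joined by at least one edge of G. Contracting each set to a single vertex therefore yields K_{4} as a minor, and since treewidth is minor-monotone, tw(G) ≥ tw(K_{4}) = 3. Combining the bounds, tw(G) = 3.

3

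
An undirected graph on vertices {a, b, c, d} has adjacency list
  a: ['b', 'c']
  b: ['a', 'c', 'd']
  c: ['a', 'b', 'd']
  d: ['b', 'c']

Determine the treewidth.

2

A width-2 tree decomposition is:
Bags: B1 = {b, c, d}  B2 = {a, b, c}
Tree: B1–B2
Each bag holds 3 vertices, so the decomposition has width 2, which upper-bounds the treewidth. Conversely, {b, c, d} is a clique of size 3, and the vertices of any clique must share a bag in every tree decomposition; so some bag has ≥ 3 vertices and tw(G) ≥ 2. The upper and lower bounds meet at 2, so that is the treewidth.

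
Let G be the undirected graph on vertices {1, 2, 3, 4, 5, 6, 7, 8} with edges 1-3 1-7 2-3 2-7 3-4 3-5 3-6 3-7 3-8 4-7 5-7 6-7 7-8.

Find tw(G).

2

A width-2 tree decomposition is:
Bags: B1 = {3, 6, 7}  B2 = {3, 5, 7}  B3 = {3, 7, 8}  B4 = {3, 4, 7}  B5 = {1, 3, 7}  B6 = {2, 3, 7}
Tree: B1–B2, B1–B3, B1–B4, B1–B5, B3–B6
Every bag has size at most 3, so the width is 3 − 1 = 2 and tw(G) ≤ 2. Conversely, {1, 3, 7} is a clique of size 3, and the vertices of any clique must share a bag in every tree decomposition; so some bag has ≥ 3 vertices and tw(G) ≥ 2. Combining the bounds, tw(G) = 2.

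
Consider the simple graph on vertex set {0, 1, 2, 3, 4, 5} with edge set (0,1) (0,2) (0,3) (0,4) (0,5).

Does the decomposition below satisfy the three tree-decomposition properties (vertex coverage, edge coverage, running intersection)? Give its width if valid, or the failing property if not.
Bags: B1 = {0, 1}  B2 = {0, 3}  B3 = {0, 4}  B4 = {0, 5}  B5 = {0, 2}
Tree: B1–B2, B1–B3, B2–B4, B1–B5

Every vertex of G appears in some bag (union = {0, 1, 2, 3, 4, 5}); every edge is covered by a bag; and for each vertex v the set of bags containing v is connected in the bag tree. The decomposition is therefore valid. The largest bag has 2 vertices, so the width is 1.

Yes; width 1.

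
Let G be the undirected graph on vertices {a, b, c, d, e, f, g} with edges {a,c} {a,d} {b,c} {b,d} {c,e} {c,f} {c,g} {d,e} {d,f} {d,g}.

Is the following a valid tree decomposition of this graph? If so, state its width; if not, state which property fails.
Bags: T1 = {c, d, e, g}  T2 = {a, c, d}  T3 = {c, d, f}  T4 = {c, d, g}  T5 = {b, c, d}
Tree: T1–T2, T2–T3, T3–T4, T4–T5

A tree decomposition must satisfy three properties: every vertex lies in some bag; for every edge, both endpoints lie together in some bag; and for every vertex, the bags containing it form a connected subtree. Here bags containing vertex g are not connected in the tree, so the decomposition is invalid.

No — bags containing vertex g are not connected in the tree.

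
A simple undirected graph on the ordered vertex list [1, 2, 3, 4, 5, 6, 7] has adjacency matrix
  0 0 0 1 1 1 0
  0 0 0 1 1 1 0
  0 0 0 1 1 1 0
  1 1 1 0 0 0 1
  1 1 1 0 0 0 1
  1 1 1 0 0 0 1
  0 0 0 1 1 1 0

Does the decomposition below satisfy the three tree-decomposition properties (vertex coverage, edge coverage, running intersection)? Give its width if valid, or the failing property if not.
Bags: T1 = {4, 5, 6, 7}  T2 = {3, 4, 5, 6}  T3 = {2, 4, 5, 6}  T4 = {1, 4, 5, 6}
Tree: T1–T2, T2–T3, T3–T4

Yes; width 3.

Every vertex of G appears in some bag (union = {1, 2, 3, 4, 5, 6, 7}); every edge is covered by a bag; and for each vertex v the set of bags containing v is connected in the bag tree. The decomposition is therefore valid. The largest bag has 4 vertices, so the width is 3.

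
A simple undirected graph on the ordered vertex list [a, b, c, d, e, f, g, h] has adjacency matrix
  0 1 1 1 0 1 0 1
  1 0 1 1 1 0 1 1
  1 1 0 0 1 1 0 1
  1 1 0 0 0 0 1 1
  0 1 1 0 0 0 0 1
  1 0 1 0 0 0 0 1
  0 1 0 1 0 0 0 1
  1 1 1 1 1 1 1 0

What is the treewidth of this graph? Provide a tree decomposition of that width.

Every bag has size at most 4, so the width is 4 − 1 = 3 and tw(G) ≤ 3. On the other hand G contains the 4-clique {a, c, f, h}. A clique must lie in a single bag of any decomposition, so no decomposition can have width below 3. Combining the bounds, tw(G) = 3.

Treewidth 3.
One such decomposition:
Bags: B1 = {b, d, g, h}  B2 = {a, b, d, h}  B3 = {a, b, c, h}  B4 = {b, c, e, h}  B5 = {a, c, f, h}
Tree: B1–B2, B2–B3, B3–B4, B3–B5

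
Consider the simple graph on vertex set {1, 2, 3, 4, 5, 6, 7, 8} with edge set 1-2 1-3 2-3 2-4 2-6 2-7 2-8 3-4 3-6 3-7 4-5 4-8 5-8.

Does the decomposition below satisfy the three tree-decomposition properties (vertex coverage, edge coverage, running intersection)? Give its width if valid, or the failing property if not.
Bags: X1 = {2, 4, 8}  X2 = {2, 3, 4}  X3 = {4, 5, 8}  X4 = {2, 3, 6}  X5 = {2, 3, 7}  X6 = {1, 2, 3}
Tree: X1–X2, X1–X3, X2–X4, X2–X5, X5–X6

Checking the three conditions: (i) the bags cover all of {1, 2, 3, 4, 5, 6, 7, 8}; (ii) for each edge, some bag contains both endpoints; (iii) the bags containing any fixed vertex form a subtree. All hold, so the decomposition is valid with width 3 − 1 = 2.

Yes; width 2.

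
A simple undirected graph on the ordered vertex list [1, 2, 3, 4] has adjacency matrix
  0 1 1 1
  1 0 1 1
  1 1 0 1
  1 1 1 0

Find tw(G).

3

A width-3 tree decomposition is:
Bags: B1 = {1, 2, 3, 4}
Tree: (single bag)
A single bag containing all 4 vertices is trivially a valid decomposition of width 3. For the lower bound, the 4 vertices {1, 2, 3, 4} are pairwise adjacent, and any tree decomposition puts a clique entirely inside one bag — forcing width ≥ 3. Combining the bounds, tw(G) = 3.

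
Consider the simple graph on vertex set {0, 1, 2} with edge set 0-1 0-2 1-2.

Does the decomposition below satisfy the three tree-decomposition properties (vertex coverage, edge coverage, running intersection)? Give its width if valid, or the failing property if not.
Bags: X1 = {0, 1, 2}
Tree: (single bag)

Checking the three conditions: (i) the bags cover all of {0, 1, 2}; (ii) for each edge, some bag contains both endpoints; (iii) the bags containing any fixed vertex form a subtree. All hold, so the decomposition is valid with width 3 − 1 = 2.

Yes; width 2.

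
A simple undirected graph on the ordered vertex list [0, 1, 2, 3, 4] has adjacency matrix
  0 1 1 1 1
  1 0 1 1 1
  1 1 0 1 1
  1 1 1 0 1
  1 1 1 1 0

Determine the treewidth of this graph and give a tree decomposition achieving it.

With just one bag of size 5, the width is 5 − 1 = 4, so tw(G) ≤ 4. Conversely, {0, 1, 2, 3, 4} is a clique of size 5, and the vertices of any clique must share a bag in every tree decomposition; so some bag has ≥ 5 vertices and tw(G) ≥ 4. The upper and lower bounds meet at 4, so that is the treewidth.

Treewidth 4.
One optimal decomposition is:
Bags: B1 = {0, 1, 2, 3, 4}
Tree: (single bag)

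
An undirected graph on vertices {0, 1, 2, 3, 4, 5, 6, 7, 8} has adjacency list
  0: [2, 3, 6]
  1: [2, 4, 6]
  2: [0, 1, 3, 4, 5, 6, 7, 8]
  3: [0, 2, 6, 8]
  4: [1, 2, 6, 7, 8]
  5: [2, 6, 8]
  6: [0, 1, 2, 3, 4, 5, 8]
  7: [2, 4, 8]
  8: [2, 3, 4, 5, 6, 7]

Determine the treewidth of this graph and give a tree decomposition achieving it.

Treewidth 3.
One such decomposition:
Bags: B1 = {2, 5, 6, 8}  B2 = {2, 3, 6, 8}  B3 = {2, 4, 6, 8}  B4 = {0, 2, 3, 6}  B5 = {2, 4, 7, 8}  B6 = {1, 2, 4, 6}
Tree: B1–B2, B2–B3, B2–B4, B3–B5, B3–B6

Each bag holds 4 vertices, so the decomposition has width 3, which upper-bounds the treewidth. On the other hand G contains the 4-clique {0, 2, 3, 6}. A clique must lie in a single bag of any decomposition, so no decomposition can have width below 3. Hence tw(G) = 3 exactly.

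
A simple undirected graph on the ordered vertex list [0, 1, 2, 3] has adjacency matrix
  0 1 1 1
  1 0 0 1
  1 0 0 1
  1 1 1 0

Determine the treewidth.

A width-2 tree decomposition is:
Bags: B1 = {0, 2, 3}  B2 = {0, 1, 3}
Tree: B1–B2
The largest bag has 3 vertices, giving width 2; this decomposition certifies tw(G) ≤ 2. Conversely, {0, 1, 3} is a clique of size 3, and the vertices of any clique must share a bag in every tree decomposition; so some bag has ≥ 3 vertices and tw(G) ≥ 2. Hence tw(G) = 2 exactly.

2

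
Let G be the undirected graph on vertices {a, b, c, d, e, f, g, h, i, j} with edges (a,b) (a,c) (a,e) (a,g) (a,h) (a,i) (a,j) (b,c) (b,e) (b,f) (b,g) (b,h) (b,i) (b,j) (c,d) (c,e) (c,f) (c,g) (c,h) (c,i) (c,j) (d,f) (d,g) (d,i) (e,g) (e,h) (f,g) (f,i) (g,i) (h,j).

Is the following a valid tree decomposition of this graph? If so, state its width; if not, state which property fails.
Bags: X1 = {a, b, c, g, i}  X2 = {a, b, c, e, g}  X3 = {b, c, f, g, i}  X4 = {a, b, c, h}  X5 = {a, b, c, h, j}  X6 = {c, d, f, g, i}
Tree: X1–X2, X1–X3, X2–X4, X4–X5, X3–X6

No — edge (e,h) lies in no bag.

A tree decomposition must satisfy three properties: every vertex lies in some bag; for every edge, both endpoints lie together in some bag; and for every vertex, the bags containing it form a connected subtree. Here edge (e,h) lies in no bag, so the decomposition is invalid.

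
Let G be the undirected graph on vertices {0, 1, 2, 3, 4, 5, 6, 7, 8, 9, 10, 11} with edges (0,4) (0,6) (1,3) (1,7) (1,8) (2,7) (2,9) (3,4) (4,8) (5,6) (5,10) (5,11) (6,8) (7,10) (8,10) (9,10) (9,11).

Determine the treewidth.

A width-3 tree decomposition is:
Bags: B1 = {0, 3, 4, 6}  B2 = {3, 4, 6, 8}  B3 = {1, 3, 6, 8}  B4 = {1, 5, 6, 8}  B5 = {1, 5, 8, 10}  B6 = {1, 5, 7, 10}  B7 = {5, 7, 10, 11}  B8 = {7, 9, 10, 11}  B9 = {2, 7, 9, 11}
Tree: B1–B2, B2–B3, B3–B4, B4–B5, B5–B6, B6–B7, B7–B8, B8–B9
Each bag holds 4 vertices, so the decomposition has width 3, which upper-bounds the treewidth. For the lower bound: the 4 vertex sets {0,3,4}, {6}, {8}, {1,5,7,10} are disjoint, each induces a connected subgraph, and every pair is joined by at least one edge of G. Contracting each set to a single vertex therefore yields K_{4} as a minor, and since treewidth is minor-monotone, tw(G) ≥ tw(K_{4}) = 3. The upper and lower bounds meet at 3, so that is the treewidth.

3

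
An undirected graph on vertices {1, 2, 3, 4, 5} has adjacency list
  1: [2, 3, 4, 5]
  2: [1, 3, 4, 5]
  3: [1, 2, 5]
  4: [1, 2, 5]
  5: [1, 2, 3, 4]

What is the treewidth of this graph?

A width-3 tree decomposition is:
Bags: B1 = {1, 2, 4, 5}  B2 = {1, 2, 3, 5}
Tree: B1–B2
The largest bag has 4 vertices, giving width 3; this decomposition certifies tw(G) ≤ 3. On the other hand G contains the 4-clique {1, 2, 3, 5}. A clique must lie in a single bag of any decomposition, so no decomposition can have width below 3. Therefore the treewidth is 3.

3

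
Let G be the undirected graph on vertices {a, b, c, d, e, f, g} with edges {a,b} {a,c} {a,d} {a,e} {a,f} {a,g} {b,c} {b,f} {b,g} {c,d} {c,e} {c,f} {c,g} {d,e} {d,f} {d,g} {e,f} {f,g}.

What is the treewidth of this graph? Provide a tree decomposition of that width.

Treewidth 4.
One optimal decomposition is:
Bags: B1 = {a, b, c, f, g}  B2 = {a, c, d, f, g}  B3 = {a, c, d, e, f}
Tree: B1–B2, B2–B3

Each bag holds 5 vertices, so the decomposition has width 4, which upper-bounds the treewidth. Conversely, {a, c, d, f, g} is a clique of size 5, and the vertices of any clique must share a bag in every tree decomposition; so some bag has ≥ 5 vertices and tw(G) ≥ 4. Hence tw(G) = 4 exactly.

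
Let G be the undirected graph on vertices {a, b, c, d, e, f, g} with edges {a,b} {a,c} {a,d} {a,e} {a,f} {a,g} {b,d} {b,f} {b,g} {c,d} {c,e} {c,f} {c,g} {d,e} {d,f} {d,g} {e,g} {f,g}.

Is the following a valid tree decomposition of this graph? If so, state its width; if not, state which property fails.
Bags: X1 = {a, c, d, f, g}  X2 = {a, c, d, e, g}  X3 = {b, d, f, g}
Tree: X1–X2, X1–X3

No — edge (a,b) lies in no bag.

A tree decomposition must satisfy three properties: every vertex lies in some bag; for every edge, both endpoints lie together in some bag; and for every vertex, the bags containing it form a connected subtree. Here edge (a,b) lies in no bag, so the decomposition is invalid.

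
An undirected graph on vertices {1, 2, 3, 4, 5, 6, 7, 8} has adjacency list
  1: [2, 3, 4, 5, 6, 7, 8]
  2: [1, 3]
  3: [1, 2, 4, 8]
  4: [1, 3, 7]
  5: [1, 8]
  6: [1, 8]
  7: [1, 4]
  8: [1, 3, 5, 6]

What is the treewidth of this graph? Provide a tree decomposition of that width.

Every bag has size at most 3, so the width is 3 − 1 = 2 and tw(G) ≤ 2. Conversely, {1, 3, 8} is a clique of size 3, and the vertices of any clique must share a bag in every tree decomposition; so some bag has ≥ 3 vertices and tw(G) ≥ 2. The upper and lower bounds meet at 2, so that is the treewidth.

Treewidth 2.
One optimal decomposition is:
Bags: B1 = {1, 3, 4}  B2 = {1, 3, 8}  B3 = {1, 2, 3}  B4 = {1, 5, 8}  B5 = {1, 4, 7}  B6 = {1, 6, 8}
Tree: B1–B2, B2–B3, B2–B4, B1–B5, B4–B6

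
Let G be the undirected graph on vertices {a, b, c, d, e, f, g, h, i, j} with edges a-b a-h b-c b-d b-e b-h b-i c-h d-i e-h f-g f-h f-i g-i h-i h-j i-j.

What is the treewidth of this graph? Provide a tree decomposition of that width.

The largest bag has 3 vertices, giving width 2; this decomposition certifies tw(G) ≤ 2. Conversely, {b, d, i} is a clique of size 3, and the vertices of any clique must share a bag in every tree decomposition; so some bag has ≥ 3 vertices and tw(G) ≥ 2. Therefore the treewidth is 2.

Treewidth 2.
Bags: B1 = {b, h, i}  B2 = {f, h, i}  B3 = {h, i, j}  B4 = {b, d, i}  B5 = {f, g, i}  B6 = {b, e, h}  B7 = {b, c, h}  B8 = {a, b, h}
Tree: B1–B2, B2–B3, B1–B4, B2–B5, B1–B6, B1–B7, B7–B8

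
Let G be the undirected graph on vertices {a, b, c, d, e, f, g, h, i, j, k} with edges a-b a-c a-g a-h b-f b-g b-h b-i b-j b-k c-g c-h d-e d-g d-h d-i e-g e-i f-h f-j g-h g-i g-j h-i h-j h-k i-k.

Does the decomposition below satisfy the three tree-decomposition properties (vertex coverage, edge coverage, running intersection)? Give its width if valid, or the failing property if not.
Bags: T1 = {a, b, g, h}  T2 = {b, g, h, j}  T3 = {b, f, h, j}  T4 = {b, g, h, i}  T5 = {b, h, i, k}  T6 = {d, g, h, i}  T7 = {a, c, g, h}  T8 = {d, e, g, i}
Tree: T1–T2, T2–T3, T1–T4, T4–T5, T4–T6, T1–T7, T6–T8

Yes; width 3.

Checking the three conditions: (i) the bags cover all of {a, b, c, d, e, f, g, h, i, j, k}; (ii) for each edge, some bag contains both endpoints; (iii) the bags containing any fixed vertex form a subtree. All hold, so the decomposition is valid with width 4 − 1 = 3.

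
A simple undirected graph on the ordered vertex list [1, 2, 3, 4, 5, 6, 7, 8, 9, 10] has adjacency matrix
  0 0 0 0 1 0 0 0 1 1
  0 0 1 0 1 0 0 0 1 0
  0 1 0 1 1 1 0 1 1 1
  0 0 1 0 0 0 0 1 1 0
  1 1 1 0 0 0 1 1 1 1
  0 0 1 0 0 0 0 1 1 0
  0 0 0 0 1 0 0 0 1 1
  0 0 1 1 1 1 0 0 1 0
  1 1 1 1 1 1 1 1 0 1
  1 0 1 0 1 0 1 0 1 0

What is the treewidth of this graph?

3

A width-3 tree decomposition is:
Bags: B1 = {3, 5, 9, 10}  B2 = {5, 7, 9, 10}  B3 = {1, 5, 9, 10}  B4 = {3, 5, 8, 9}  B5 = {2, 3, 5, 9}  B6 = {3, 4, 8, 9}  B7 = {3, 6, 8, 9}
Tree: B1–B2, B2–B3, B1–B4, B4–B5, B4–B6, B6–B7
Every bag has size at most 4, so the width is 4 − 1 = 3 and tw(G) ≤ 3. Conversely, {1, 5, 9, 10} is a clique of size 4, and the vertices of any clique must share a bag in every tree decomposition; so some bag has ≥ 4 vertices and tw(G) ≥ 3. Therefore the treewidth is 3.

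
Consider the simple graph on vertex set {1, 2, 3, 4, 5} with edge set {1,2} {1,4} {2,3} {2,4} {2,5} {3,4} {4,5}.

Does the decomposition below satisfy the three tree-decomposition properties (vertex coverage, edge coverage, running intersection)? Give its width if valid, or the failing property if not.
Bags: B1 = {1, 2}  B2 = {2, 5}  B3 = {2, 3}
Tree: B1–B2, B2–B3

A tree decomposition must satisfy three properties: every vertex lies in some bag; for every edge, both endpoints lie together in some bag; and for every vertex, the bags containing it form a connected subtree. Here vertex 4 appears in no bag, so the decomposition is invalid.

No — vertex 4 appears in no bag.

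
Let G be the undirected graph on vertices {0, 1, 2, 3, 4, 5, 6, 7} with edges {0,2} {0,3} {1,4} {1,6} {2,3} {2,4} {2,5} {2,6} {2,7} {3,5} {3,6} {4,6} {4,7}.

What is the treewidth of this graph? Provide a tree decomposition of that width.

Each bag holds 3 vertices, so the decomposition has width 2, which upper-bounds the treewidth. For the lower bound, the 3 vertices {1, 4, 6} are pairwise adjacent, and any tree decomposition puts a clique entirely inside one bag — forcing width ≥ 2. Combining the bounds, tw(G) = 2.

Treewidth 2.
One optimal decomposition is:
Bags: B1 = {2, 4, 6}  B2 = {2, 3, 6}  B3 = {0, 2, 3}  B4 = {1, 4, 6}  B5 = {2, 3, 5}  B6 = {2, 4, 7}
Tree: B1–B2, B2–B3, B1–B4, B3–B5, B1–B6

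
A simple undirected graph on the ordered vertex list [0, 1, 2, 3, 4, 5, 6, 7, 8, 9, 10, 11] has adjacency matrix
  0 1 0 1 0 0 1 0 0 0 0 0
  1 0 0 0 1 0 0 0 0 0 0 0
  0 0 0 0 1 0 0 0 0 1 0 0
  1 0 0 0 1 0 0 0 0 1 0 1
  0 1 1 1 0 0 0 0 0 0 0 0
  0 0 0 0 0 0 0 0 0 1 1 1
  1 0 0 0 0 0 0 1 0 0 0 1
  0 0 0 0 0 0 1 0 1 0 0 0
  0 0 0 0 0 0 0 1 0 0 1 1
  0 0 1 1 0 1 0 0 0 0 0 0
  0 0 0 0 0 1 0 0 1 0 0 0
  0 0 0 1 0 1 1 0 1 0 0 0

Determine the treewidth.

A width-3 tree decomposition is:
Bags: B1 = {0, 1, 2, 4}  B2 = {0, 2, 3, 4}  B3 = {0, 2, 3, 9}  B4 = {0, 3, 6, 9}  B5 = {3, 6, 9, 11}  B6 = {5, 6, 9, 11}  B7 = {5, 6, 7, 11}  B8 = {5, 7, 8, 11}  B9 = {5, 7, 8, 10}
Tree: B1–B2, B2–B3, B3–B4, B4–B5, B5–B6, B6–B7, B7–B8, B8–B9
Every bag has size at most 4, so the width is 4 − 1 = 3 and tw(G) ≤ 3. For the lower bound: the 4 vertex sets {1,2,4}, {0}, {3}, {5,6,9,11} are disjoint, each induces a connected subgraph, and every pair is joined by at least one edge of G. Contracting each set to a single vertex therefore yields K_{4} as a minor, and since treewidth is minor-monotone, tw(G) ≥ tw(K_{4}) = 3. Hence tw(G) = 3 exactly.

3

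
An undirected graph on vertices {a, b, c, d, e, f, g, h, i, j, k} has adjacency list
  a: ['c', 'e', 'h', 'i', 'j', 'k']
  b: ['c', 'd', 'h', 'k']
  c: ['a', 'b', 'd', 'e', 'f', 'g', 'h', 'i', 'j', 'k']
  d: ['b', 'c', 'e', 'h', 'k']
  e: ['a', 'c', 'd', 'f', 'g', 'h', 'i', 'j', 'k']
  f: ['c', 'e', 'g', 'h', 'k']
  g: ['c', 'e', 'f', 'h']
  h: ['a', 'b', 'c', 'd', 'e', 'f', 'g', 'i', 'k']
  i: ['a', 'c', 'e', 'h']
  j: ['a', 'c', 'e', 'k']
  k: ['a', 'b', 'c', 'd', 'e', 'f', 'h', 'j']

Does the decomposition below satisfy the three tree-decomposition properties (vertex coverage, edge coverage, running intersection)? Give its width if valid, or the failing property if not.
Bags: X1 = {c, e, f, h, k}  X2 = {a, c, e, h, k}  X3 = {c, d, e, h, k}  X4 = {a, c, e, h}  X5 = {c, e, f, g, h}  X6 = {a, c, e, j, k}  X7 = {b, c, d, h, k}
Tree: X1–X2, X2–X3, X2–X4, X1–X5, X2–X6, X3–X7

A tree decomposition must satisfy three properties: every vertex lies in some bag; for every edge, both endpoints lie together in some bag; and for every vertex, the bags containing it form a connected subtree. Here vertex i appears in no bag, so the decomposition is invalid.

No — vertex i appears in no bag.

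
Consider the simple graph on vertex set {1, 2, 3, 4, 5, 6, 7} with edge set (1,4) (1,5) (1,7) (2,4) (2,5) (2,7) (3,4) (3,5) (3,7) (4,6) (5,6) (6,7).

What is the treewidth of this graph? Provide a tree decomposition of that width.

Treewidth 3.
One optimal decomposition is:
Bags: B1 = {1, 4, 5, 7}  B2 = {3, 4, 5, 7}  B3 = {4, 5, 6, 7}  B4 = {2, 4, 5, 7}
Tree: B1–B2, B2–B3, B3–B4

Every bag has size at most 4, so the width is 4 − 1 = 3 and tw(G) ≤ 3. For the lower bound: the 4 vertex sets {1,7}, {3,5}, {4}, {6} are disjoint, each induces a connected subgraph, and every pair is joined by at least one edge of G. Contracting each set to a single vertex therefore yields K_{4} as a minor, and since treewidth is minor-monotone, tw(G) ≥ tw(K_{4}) = 3. The upper and lower bounds meet at 3, so that is the treewidth.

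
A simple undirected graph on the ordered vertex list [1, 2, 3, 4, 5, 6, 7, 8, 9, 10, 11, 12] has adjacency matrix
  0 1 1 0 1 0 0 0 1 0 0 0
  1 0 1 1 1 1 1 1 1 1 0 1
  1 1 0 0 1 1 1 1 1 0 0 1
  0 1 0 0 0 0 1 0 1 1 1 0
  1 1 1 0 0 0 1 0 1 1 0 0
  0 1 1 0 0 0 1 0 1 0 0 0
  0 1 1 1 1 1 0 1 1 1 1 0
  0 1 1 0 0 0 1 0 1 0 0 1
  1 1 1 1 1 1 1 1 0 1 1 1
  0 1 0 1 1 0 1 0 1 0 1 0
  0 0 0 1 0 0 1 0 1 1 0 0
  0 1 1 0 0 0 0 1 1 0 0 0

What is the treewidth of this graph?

4

A width-4 tree decomposition is:
Bags: B1 = {2, 3, 5, 7, 9}  B2 = {2, 5, 7, 9, 10}  B3 = {2, 3, 7, 8, 9}  B4 = {2, 3, 6, 7, 9}  B5 = {2, 4, 7, 9, 10}  B6 = {4, 7, 9, 10, 11}  B7 = {2, 3, 8, 9, 12}  B8 = {1, 2, 3, 5, 9}
Tree: B1–B2, B1–B3, B1–B4, B2–B5, B5–B6, B3–B7, B1–B8
Each bag holds 5 vertices, so the decomposition has width 4, which upper-bounds the treewidth. On the other hand G contains the 5-clique {2, 4, 7, 9, 10}. A clique must lie in a single bag of any decomposition, so no decomposition can have width below 4. The upper and lower bounds meet at 4, so that is the treewidth.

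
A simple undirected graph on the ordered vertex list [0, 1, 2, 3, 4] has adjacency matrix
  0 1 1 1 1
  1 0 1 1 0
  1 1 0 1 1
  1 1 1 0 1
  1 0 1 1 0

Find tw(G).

3

A width-3 tree decomposition is:
Bags: B1 = {0, 2, 3, 4}  B2 = {0, 1, 2, 3}
Tree: B1–B2
Every bag has size at most 4, so the width is 4 − 1 = 3 and tw(G) ≤ 3. For the lower bound, the 4 vertices {0, 1, 2, 3} are pairwise adjacent, and any tree decomposition puts a clique entirely inside one bag — forcing width ≥ 3. Hence tw(G) = 3 exactly.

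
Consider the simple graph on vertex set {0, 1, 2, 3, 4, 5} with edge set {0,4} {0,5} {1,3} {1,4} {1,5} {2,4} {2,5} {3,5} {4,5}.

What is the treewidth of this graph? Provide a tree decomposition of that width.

Treewidth 2.
Bags: B1 = {1, 3, 5}  B2 = {1, 4, 5}  B3 = {2, 4, 5}  B4 = {0, 4, 5}
Tree: B1–B2, B2–B3, B2–B4

The largest bag has 3 vertices, giving width 2; this decomposition certifies tw(G) ≤ 2. Conversely, {1, 3, 5} is a clique of size 3, and the vertices of any clique must share a bag in every tree decomposition; so some bag has ≥ 3 vertices and tw(G) ≥ 2. Therefore the treewidth is 2.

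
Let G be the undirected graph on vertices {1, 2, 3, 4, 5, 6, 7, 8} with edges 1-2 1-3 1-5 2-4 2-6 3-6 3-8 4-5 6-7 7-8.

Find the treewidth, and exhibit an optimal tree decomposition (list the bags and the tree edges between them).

Every bag has size at most 3, so the width is 3 − 1 = 2 and tw(G) ≤ 2. Since 8–7–6–3–8 is a cycle in G, G is not acyclic. Forests are exactly the graphs of treewidth ≤ 1, so tw(G) ≥ 2. Hence tw(G) = 2 exactly.

Treewidth 2.
One optimal decomposition is:
Bags: B1 = {3, 7, 8}  B2 = {3, 6, 7}  B3 = {1, 3, 6}  B4 = {1, 2, 6}  B5 = {1, 2, 5}  B6 = {2, 4, 5}
Tree: B1–B2, B2–B3, B3–B4, B4–B5, B5–B6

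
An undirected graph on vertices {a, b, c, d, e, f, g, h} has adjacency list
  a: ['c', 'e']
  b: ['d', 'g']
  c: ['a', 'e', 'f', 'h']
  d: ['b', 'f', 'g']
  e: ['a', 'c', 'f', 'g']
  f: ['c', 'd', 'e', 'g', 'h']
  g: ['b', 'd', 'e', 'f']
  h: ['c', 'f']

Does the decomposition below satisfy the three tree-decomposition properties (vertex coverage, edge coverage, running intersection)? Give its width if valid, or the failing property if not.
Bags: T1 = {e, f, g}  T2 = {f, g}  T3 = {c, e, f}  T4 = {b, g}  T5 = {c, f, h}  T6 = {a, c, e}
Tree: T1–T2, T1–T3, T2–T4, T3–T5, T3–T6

A tree decomposition must satisfy three properties: every vertex lies in some bag; for every edge, both endpoints lie together in some bag; and for every vertex, the bags containing it form a connected subtree. Here vertex d appears in no bag, so the decomposition is invalid.

No — vertex d appears in no bag.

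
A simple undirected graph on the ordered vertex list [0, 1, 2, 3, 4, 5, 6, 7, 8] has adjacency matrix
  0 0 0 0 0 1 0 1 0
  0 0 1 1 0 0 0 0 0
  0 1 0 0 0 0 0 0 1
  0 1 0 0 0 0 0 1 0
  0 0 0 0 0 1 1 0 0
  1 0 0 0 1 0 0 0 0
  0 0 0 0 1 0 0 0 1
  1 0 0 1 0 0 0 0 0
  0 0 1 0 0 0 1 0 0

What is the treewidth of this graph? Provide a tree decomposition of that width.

The largest bag has 3 vertices, giving width 2; this decomposition certifies tw(G) ≤ 2. Since 8–2–1–3–7–0–5–4–6–8 is a cycle in G, G is not acyclic. Forests are exactly the graphs of treewidth ≤ 1, so tw(G) ≥ 2. Hence tw(G) = 2 exactly.

Treewidth 2.
Bags: B1 = {1, 2, 8}  B2 = {1, 3, 8}  B3 = {3, 7, 8}  B4 = {0, 7, 8}  B5 = {0, 5, 8}  B6 = {4, 5, 8}  B7 = {4, 6, 8}
Tree: B1–B2, B2–B3, B3–B4, B4–B5, B5–B6, B6–B7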